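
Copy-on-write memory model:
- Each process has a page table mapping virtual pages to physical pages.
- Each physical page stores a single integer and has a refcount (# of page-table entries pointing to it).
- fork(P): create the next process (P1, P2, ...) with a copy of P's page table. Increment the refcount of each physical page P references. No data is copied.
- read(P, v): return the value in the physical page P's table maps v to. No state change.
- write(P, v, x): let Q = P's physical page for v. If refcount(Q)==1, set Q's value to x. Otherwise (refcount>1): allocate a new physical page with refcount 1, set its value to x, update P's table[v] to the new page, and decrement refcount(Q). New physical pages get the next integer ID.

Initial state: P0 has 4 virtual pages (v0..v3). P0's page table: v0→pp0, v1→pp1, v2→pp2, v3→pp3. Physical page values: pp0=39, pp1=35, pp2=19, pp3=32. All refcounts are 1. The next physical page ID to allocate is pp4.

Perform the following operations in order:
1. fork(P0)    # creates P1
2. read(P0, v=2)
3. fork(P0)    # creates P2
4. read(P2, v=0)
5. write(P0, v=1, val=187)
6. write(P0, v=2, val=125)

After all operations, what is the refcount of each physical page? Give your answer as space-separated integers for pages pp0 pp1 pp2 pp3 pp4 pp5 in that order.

Answer: 3 2 2 3 1 1

Derivation:
Op 1: fork(P0) -> P1. 4 ppages; refcounts: pp0:2 pp1:2 pp2:2 pp3:2
Op 2: read(P0, v2) -> 19. No state change.
Op 3: fork(P0) -> P2. 4 ppages; refcounts: pp0:3 pp1:3 pp2:3 pp3:3
Op 4: read(P2, v0) -> 39. No state change.
Op 5: write(P0, v1, 187). refcount(pp1)=3>1 -> COPY to pp4. 5 ppages; refcounts: pp0:3 pp1:2 pp2:3 pp3:3 pp4:1
Op 6: write(P0, v2, 125). refcount(pp2)=3>1 -> COPY to pp5. 6 ppages; refcounts: pp0:3 pp1:2 pp2:2 pp3:3 pp4:1 pp5:1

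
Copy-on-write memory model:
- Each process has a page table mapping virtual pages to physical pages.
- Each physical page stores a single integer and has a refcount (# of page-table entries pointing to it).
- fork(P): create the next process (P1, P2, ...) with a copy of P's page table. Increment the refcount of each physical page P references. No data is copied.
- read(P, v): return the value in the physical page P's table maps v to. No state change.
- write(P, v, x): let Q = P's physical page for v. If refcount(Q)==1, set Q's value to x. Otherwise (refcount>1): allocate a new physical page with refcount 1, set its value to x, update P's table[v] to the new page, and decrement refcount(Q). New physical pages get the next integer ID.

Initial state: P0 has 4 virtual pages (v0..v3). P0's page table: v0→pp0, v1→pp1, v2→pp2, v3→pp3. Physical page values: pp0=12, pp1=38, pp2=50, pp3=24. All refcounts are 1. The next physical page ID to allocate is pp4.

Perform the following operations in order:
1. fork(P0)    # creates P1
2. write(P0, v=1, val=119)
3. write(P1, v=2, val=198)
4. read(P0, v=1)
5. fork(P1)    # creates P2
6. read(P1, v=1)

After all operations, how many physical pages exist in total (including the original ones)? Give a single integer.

Op 1: fork(P0) -> P1. 4 ppages; refcounts: pp0:2 pp1:2 pp2:2 pp3:2
Op 2: write(P0, v1, 119). refcount(pp1)=2>1 -> COPY to pp4. 5 ppages; refcounts: pp0:2 pp1:1 pp2:2 pp3:2 pp4:1
Op 3: write(P1, v2, 198). refcount(pp2)=2>1 -> COPY to pp5. 6 ppages; refcounts: pp0:2 pp1:1 pp2:1 pp3:2 pp4:1 pp5:1
Op 4: read(P0, v1) -> 119. No state change.
Op 5: fork(P1) -> P2. 6 ppages; refcounts: pp0:3 pp1:2 pp2:1 pp3:3 pp4:1 pp5:2
Op 6: read(P1, v1) -> 38. No state change.

Answer: 6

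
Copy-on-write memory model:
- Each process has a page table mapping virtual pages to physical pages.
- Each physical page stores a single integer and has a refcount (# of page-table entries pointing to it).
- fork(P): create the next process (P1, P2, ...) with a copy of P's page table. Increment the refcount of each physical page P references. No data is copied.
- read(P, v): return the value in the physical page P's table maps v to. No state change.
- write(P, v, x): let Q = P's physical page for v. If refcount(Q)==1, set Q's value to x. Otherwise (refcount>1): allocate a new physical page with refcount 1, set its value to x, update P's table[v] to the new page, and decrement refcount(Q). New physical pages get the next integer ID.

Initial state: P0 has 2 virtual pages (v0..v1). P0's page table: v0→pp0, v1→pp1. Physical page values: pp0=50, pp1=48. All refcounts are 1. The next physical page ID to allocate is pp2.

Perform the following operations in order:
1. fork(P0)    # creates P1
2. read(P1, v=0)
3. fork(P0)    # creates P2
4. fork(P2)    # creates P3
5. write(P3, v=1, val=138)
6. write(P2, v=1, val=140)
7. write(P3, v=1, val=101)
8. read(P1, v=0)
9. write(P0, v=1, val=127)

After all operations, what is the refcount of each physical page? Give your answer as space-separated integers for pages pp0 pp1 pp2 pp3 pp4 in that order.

Answer: 4 1 1 1 1

Derivation:
Op 1: fork(P0) -> P1. 2 ppages; refcounts: pp0:2 pp1:2
Op 2: read(P1, v0) -> 50. No state change.
Op 3: fork(P0) -> P2. 2 ppages; refcounts: pp0:3 pp1:3
Op 4: fork(P2) -> P3. 2 ppages; refcounts: pp0:4 pp1:4
Op 5: write(P3, v1, 138). refcount(pp1)=4>1 -> COPY to pp2. 3 ppages; refcounts: pp0:4 pp1:3 pp2:1
Op 6: write(P2, v1, 140). refcount(pp1)=3>1 -> COPY to pp3. 4 ppages; refcounts: pp0:4 pp1:2 pp2:1 pp3:1
Op 7: write(P3, v1, 101). refcount(pp2)=1 -> write in place. 4 ppages; refcounts: pp0:4 pp1:2 pp2:1 pp3:1
Op 8: read(P1, v0) -> 50. No state change.
Op 9: write(P0, v1, 127). refcount(pp1)=2>1 -> COPY to pp4. 5 ppages; refcounts: pp0:4 pp1:1 pp2:1 pp3:1 pp4:1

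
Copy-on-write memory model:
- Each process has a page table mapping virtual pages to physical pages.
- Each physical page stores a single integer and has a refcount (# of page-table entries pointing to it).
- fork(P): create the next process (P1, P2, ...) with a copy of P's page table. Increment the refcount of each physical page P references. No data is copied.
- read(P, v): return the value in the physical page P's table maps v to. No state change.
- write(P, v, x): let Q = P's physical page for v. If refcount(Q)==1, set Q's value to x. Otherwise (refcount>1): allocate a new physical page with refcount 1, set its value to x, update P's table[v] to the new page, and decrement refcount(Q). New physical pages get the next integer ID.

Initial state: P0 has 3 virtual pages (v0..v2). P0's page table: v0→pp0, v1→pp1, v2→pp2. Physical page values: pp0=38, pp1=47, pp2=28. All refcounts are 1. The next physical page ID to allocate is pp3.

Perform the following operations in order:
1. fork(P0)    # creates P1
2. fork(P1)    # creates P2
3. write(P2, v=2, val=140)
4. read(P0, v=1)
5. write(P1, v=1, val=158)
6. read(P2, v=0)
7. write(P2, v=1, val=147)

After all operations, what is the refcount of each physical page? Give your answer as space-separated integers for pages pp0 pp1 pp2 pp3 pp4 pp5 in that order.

Answer: 3 1 2 1 1 1

Derivation:
Op 1: fork(P0) -> P1. 3 ppages; refcounts: pp0:2 pp1:2 pp2:2
Op 2: fork(P1) -> P2. 3 ppages; refcounts: pp0:3 pp1:3 pp2:3
Op 3: write(P2, v2, 140). refcount(pp2)=3>1 -> COPY to pp3. 4 ppages; refcounts: pp0:3 pp1:3 pp2:2 pp3:1
Op 4: read(P0, v1) -> 47. No state change.
Op 5: write(P1, v1, 158). refcount(pp1)=3>1 -> COPY to pp4. 5 ppages; refcounts: pp0:3 pp1:2 pp2:2 pp3:1 pp4:1
Op 6: read(P2, v0) -> 38. No state change.
Op 7: write(P2, v1, 147). refcount(pp1)=2>1 -> COPY to pp5. 6 ppages; refcounts: pp0:3 pp1:1 pp2:2 pp3:1 pp4:1 pp5:1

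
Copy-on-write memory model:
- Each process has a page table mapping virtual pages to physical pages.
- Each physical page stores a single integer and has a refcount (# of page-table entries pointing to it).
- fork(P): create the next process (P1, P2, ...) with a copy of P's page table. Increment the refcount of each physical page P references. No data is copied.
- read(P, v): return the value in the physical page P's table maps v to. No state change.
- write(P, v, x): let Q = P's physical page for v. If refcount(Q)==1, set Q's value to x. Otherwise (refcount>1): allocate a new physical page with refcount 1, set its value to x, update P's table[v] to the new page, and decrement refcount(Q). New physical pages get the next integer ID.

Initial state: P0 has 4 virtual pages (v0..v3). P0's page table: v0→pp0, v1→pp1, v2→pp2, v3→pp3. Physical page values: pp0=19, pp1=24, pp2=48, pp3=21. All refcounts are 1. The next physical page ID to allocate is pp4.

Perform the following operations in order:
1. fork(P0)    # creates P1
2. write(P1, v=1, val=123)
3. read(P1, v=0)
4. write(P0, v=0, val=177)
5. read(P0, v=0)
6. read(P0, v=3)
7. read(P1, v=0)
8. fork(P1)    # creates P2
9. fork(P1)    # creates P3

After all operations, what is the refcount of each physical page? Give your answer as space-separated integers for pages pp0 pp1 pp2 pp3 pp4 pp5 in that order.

Answer: 3 1 4 4 3 1

Derivation:
Op 1: fork(P0) -> P1. 4 ppages; refcounts: pp0:2 pp1:2 pp2:2 pp3:2
Op 2: write(P1, v1, 123). refcount(pp1)=2>1 -> COPY to pp4. 5 ppages; refcounts: pp0:2 pp1:1 pp2:2 pp3:2 pp4:1
Op 3: read(P1, v0) -> 19. No state change.
Op 4: write(P0, v0, 177). refcount(pp0)=2>1 -> COPY to pp5. 6 ppages; refcounts: pp0:1 pp1:1 pp2:2 pp3:2 pp4:1 pp5:1
Op 5: read(P0, v0) -> 177. No state change.
Op 6: read(P0, v3) -> 21. No state change.
Op 7: read(P1, v0) -> 19. No state change.
Op 8: fork(P1) -> P2. 6 ppages; refcounts: pp0:2 pp1:1 pp2:3 pp3:3 pp4:2 pp5:1
Op 9: fork(P1) -> P3. 6 ppages; refcounts: pp0:3 pp1:1 pp2:4 pp3:4 pp4:3 pp5:1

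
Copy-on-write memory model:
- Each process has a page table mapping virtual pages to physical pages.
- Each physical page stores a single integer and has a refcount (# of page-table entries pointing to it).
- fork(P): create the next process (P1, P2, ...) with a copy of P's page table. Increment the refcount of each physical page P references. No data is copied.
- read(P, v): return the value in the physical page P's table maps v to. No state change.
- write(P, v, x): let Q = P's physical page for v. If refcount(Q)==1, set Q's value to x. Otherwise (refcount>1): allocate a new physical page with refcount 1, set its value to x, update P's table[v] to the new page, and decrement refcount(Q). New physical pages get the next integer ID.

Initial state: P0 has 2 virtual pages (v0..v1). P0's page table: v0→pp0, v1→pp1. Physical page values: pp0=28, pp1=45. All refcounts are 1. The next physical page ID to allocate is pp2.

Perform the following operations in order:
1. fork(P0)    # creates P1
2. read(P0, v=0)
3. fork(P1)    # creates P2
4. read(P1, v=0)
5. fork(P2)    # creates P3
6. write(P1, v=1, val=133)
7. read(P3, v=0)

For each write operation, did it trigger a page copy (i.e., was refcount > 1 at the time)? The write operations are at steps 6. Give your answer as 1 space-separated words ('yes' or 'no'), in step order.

Op 1: fork(P0) -> P1. 2 ppages; refcounts: pp0:2 pp1:2
Op 2: read(P0, v0) -> 28. No state change.
Op 3: fork(P1) -> P2. 2 ppages; refcounts: pp0:3 pp1:3
Op 4: read(P1, v0) -> 28. No state change.
Op 5: fork(P2) -> P3. 2 ppages; refcounts: pp0:4 pp1:4
Op 6: write(P1, v1, 133). refcount(pp1)=4>1 -> COPY to pp2. 3 ppages; refcounts: pp0:4 pp1:3 pp2:1
Op 7: read(P3, v0) -> 28. No state change.

yes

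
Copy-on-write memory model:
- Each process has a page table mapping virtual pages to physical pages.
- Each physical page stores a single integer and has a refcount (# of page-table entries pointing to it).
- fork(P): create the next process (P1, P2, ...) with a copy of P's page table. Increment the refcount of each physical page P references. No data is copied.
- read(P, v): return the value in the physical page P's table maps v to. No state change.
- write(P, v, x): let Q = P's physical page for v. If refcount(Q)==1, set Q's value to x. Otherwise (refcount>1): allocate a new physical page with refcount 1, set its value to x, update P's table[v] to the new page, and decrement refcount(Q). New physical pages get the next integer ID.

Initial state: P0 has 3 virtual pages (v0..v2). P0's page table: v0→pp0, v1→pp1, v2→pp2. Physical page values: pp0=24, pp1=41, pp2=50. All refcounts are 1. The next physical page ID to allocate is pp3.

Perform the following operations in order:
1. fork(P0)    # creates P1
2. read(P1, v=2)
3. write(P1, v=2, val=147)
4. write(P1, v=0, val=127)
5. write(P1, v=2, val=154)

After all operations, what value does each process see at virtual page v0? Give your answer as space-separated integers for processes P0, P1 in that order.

Op 1: fork(P0) -> P1. 3 ppages; refcounts: pp0:2 pp1:2 pp2:2
Op 2: read(P1, v2) -> 50. No state change.
Op 3: write(P1, v2, 147). refcount(pp2)=2>1 -> COPY to pp3. 4 ppages; refcounts: pp0:2 pp1:2 pp2:1 pp3:1
Op 4: write(P1, v0, 127). refcount(pp0)=2>1 -> COPY to pp4. 5 ppages; refcounts: pp0:1 pp1:2 pp2:1 pp3:1 pp4:1
Op 5: write(P1, v2, 154). refcount(pp3)=1 -> write in place. 5 ppages; refcounts: pp0:1 pp1:2 pp2:1 pp3:1 pp4:1
P0: v0 -> pp0 = 24
P1: v0 -> pp4 = 127

Answer: 24 127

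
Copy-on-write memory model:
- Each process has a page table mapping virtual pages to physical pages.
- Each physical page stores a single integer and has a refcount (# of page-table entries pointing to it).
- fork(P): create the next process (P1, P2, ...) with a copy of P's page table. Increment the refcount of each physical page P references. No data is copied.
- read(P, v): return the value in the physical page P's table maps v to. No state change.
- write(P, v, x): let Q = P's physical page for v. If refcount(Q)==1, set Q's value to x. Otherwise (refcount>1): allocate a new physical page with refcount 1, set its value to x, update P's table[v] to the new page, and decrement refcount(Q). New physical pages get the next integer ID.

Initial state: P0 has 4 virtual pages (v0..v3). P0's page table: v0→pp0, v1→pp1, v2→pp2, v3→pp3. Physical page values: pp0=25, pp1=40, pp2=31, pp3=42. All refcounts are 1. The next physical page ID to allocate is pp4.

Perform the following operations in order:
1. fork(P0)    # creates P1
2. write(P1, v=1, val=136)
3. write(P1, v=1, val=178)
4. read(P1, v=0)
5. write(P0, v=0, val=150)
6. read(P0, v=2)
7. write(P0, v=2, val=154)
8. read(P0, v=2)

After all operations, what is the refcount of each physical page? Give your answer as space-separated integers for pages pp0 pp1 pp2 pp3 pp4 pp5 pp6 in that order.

Answer: 1 1 1 2 1 1 1

Derivation:
Op 1: fork(P0) -> P1. 4 ppages; refcounts: pp0:2 pp1:2 pp2:2 pp3:2
Op 2: write(P1, v1, 136). refcount(pp1)=2>1 -> COPY to pp4. 5 ppages; refcounts: pp0:2 pp1:1 pp2:2 pp3:2 pp4:1
Op 3: write(P1, v1, 178). refcount(pp4)=1 -> write in place. 5 ppages; refcounts: pp0:2 pp1:1 pp2:2 pp3:2 pp4:1
Op 4: read(P1, v0) -> 25. No state change.
Op 5: write(P0, v0, 150). refcount(pp0)=2>1 -> COPY to pp5. 6 ppages; refcounts: pp0:1 pp1:1 pp2:2 pp3:2 pp4:1 pp5:1
Op 6: read(P0, v2) -> 31. No state change.
Op 7: write(P0, v2, 154). refcount(pp2)=2>1 -> COPY to pp6. 7 ppages; refcounts: pp0:1 pp1:1 pp2:1 pp3:2 pp4:1 pp5:1 pp6:1
Op 8: read(P0, v2) -> 154. No state change.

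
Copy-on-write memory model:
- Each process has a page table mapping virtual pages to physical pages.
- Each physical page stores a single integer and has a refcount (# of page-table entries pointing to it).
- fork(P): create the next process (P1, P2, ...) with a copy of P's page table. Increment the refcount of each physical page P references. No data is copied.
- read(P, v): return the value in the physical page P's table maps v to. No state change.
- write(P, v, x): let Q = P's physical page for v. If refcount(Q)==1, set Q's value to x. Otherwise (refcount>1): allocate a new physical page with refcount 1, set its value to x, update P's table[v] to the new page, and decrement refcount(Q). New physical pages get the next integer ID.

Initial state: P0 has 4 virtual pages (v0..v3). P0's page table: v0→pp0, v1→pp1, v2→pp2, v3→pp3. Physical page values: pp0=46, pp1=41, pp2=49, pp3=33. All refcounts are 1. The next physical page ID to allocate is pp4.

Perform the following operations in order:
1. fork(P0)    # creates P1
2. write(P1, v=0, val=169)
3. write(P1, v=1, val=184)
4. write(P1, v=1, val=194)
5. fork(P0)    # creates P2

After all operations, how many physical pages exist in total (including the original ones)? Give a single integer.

Op 1: fork(P0) -> P1. 4 ppages; refcounts: pp0:2 pp1:2 pp2:2 pp3:2
Op 2: write(P1, v0, 169). refcount(pp0)=2>1 -> COPY to pp4. 5 ppages; refcounts: pp0:1 pp1:2 pp2:2 pp3:2 pp4:1
Op 3: write(P1, v1, 184). refcount(pp1)=2>1 -> COPY to pp5. 6 ppages; refcounts: pp0:1 pp1:1 pp2:2 pp3:2 pp4:1 pp5:1
Op 4: write(P1, v1, 194). refcount(pp5)=1 -> write in place. 6 ppages; refcounts: pp0:1 pp1:1 pp2:2 pp3:2 pp4:1 pp5:1
Op 5: fork(P0) -> P2. 6 ppages; refcounts: pp0:2 pp1:2 pp2:3 pp3:3 pp4:1 pp5:1

Answer: 6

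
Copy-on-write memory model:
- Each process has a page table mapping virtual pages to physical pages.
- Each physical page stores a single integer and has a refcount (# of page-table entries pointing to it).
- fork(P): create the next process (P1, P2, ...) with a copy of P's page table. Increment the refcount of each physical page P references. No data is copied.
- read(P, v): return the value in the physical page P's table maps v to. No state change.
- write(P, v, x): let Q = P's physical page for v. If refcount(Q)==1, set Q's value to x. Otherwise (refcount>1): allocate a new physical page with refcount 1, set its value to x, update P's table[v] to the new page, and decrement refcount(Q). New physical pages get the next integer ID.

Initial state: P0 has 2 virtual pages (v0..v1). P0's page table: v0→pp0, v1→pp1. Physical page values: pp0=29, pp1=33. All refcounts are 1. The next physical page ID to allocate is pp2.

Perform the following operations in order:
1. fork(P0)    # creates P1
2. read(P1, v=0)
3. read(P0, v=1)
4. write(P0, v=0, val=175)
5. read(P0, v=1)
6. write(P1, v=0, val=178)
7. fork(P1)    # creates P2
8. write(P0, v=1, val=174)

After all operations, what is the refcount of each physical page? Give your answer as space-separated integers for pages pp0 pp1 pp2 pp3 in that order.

Answer: 2 2 1 1

Derivation:
Op 1: fork(P0) -> P1. 2 ppages; refcounts: pp0:2 pp1:2
Op 2: read(P1, v0) -> 29. No state change.
Op 3: read(P0, v1) -> 33. No state change.
Op 4: write(P0, v0, 175). refcount(pp0)=2>1 -> COPY to pp2. 3 ppages; refcounts: pp0:1 pp1:2 pp2:1
Op 5: read(P0, v1) -> 33. No state change.
Op 6: write(P1, v0, 178). refcount(pp0)=1 -> write in place. 3 ppages; refcounts: pp0:1 pp1:2 pp2:1
Op 7: fork(P1) -> P2. 3 ppages; refcounts: pp0:2 pp1:3 pp2:1
Op 8: write(P0, v1, 174). refcount(pp1)=3>1 -> COPY to pp3. 4 ppages; refcounts: pp0:2 pp1:2 pp2:1 pp3:1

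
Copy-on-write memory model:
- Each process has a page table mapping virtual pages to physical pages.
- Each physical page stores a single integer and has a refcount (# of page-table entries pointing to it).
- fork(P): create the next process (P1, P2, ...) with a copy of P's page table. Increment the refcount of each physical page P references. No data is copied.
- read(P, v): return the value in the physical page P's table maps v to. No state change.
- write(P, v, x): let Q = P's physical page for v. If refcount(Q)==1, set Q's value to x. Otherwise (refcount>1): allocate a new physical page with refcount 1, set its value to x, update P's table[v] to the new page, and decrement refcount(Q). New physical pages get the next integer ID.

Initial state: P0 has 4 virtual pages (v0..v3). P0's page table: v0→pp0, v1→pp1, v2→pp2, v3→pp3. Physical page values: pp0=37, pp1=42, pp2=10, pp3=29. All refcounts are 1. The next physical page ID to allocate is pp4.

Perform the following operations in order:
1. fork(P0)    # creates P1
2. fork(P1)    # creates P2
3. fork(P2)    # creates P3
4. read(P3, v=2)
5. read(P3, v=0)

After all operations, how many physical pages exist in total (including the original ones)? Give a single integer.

Answer: 4

Derivation:
Op 1: fork(P0) -> P1. 4 ppages; refcounts: pp0:2 pp1:2 pp2:2 pp3:2
Op 2: fork(P1) -> P2. 4 ppages; refcounts: pp0:3 pp1:3 pp2:3 pp3:3
Op 3: fork(P2) -> P3. 4 ppages; refcounts: pp0:4 pp1:4 pp2:4 pp3:4
Op 4: read(P3, v2) -> 10. No state change.
Op 5: read(P3, v0) -> 37. No state change.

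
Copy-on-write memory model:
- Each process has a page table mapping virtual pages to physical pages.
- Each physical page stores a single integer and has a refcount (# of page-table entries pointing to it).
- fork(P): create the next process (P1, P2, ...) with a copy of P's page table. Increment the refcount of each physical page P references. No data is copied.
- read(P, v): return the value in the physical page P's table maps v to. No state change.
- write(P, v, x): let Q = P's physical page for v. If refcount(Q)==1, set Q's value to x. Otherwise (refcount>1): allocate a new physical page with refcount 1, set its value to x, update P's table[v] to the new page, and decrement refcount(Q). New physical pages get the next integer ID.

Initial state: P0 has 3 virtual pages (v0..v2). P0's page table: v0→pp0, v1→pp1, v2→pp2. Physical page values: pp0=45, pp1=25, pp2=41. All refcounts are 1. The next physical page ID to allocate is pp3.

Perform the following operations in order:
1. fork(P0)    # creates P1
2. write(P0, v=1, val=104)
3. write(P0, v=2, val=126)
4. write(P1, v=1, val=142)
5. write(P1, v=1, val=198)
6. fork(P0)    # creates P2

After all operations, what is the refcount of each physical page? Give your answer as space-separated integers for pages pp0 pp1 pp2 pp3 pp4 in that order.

Op 1: fork(P0) -> P1. 3 ppages; refcounts: pp0:2 pp1:2 pp2:2
Op 2: write(P0, v1, 104). refcount(pp1)=2>1 -> COPY to pp3. 4 ppages; refcounts: pp0:2 pp1:1 pp2:2 pp3:1
Op 3: write(P0, v2, 126). refcount(pp2)=2>1 -> COPY to pp4. 5 ppages; refcounts: pp0:2 pp1:1 pp2:1 pp3:1 pp4:1
Op 4: write(P1, v1, 142). refcount(pp1)=1 -> write in place. 5 ppages; refcounts: pp0:2 pp1:1 pp2:1 pp3:1 pp4:1
Op 5: write(P1, v1, 198). refcount(pp1)=1 -> write in place. 5 ppages; refcounts: pp0:2 pp1:1 pp2:1 pp3:1 pp4:1
Op 6: fork(P0) -> P2. 5 ppages; refcounts: pp0:3 pp1:1 pp2:1 pp3:2 pp4:2

Answer: 3 1 1 2 2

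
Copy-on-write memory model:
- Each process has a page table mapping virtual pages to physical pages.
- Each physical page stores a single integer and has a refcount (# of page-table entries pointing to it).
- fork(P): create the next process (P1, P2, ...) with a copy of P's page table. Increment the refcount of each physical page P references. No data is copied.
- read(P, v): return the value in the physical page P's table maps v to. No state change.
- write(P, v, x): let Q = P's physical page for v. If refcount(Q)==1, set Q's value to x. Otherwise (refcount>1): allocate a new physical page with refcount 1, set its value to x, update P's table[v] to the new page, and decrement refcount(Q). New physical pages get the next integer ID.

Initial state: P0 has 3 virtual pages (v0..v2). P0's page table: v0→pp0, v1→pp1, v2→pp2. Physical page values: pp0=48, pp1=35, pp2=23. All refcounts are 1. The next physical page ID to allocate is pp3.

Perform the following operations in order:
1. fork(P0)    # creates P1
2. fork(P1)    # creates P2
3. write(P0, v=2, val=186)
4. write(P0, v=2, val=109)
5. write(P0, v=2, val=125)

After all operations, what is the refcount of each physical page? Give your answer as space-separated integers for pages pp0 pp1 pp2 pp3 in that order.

Op 1: fork(P0) -> P1. 3 ppages; refcounts: pp0:2 pp1:2 pp2:2
Op 2: fork(P1) -> P2. 3 ppages; refcounts: pp0:3 pp1:3 pp2:3
Op 3: write(P0, v2, 186). refcount(pp2)=3>1 -> COPY to pp3. 4 ppages; refcounts: pp0:3 pp1:3 pp2:2 pp3:1
Op 4: write(P0, v2, 109). refcount(pp3)=1 -> write in place. 4 ppages; refcounts: pp0:3 pp1:3 pp2:2 pp3:1
Op 5: write(P0, v2, 125). refcount(pp3)=1 -> write in place. 4 ppages; refcounts: pp0:3 pp1:3 pp2:2 pp3:1

Answer: 3 3 2 1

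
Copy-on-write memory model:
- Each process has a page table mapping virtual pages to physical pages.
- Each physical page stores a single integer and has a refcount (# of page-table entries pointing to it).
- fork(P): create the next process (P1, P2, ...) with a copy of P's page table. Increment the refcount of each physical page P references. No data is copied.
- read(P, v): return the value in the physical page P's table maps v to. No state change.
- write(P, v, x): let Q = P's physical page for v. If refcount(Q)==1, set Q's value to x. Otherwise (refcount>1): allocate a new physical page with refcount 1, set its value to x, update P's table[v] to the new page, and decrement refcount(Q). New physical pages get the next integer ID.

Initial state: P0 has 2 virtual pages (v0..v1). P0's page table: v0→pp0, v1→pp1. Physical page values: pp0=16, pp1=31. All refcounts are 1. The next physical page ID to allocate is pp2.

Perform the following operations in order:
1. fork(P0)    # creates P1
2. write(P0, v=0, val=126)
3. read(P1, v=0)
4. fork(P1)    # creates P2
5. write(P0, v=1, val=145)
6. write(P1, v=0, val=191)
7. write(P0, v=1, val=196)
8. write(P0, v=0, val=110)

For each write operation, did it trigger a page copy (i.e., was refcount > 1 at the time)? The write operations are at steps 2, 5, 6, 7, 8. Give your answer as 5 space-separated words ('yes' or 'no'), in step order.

Op 1: fork(P0) -> P1. 2 ppages; refcounts: pp0:2 pp1:2
Op 2: write(P0, v0, 126). refcount(pp0)=2>1 -> COPY to pp2. 3 ppages; refcounts: pp0:1 pp1:2 pp2:1
Op 3: read(P1, v0) -> 16. No state change.
Op 4: fork(P1) -> P2. 3 ppages; refcounts: pp0:2 pp1:3 pp2:1
Op 5: write(P0, v1, 145). refcount(pp1)=3>1 -> COPY to pp3. 4 ppages; refcounts: pp0:2 pp1:2 pp2:1 pp3:1
Op 6: write(P1, v0, 191). refcount(pp0)=2>1 -> COPY to pp4. 5 ppages; refcounts: pp0:1 pp1:2 pp2:1 pp3:1 pp4:1
Op 7: write(P0, v1, 196). refcount(pp3)=1 -> write in place. 5 ppages; refcounts: pp0:1 pp1:2 pp2:1 pp3:1 pp4:1
Op 8: write(P0, v0, 110). refcount(pp2)=1 -> write in place. 5 ppages; refcounts: pp0:1 pp1:2 pp2:1 pp3:1 pp4:1

yes yes yes no no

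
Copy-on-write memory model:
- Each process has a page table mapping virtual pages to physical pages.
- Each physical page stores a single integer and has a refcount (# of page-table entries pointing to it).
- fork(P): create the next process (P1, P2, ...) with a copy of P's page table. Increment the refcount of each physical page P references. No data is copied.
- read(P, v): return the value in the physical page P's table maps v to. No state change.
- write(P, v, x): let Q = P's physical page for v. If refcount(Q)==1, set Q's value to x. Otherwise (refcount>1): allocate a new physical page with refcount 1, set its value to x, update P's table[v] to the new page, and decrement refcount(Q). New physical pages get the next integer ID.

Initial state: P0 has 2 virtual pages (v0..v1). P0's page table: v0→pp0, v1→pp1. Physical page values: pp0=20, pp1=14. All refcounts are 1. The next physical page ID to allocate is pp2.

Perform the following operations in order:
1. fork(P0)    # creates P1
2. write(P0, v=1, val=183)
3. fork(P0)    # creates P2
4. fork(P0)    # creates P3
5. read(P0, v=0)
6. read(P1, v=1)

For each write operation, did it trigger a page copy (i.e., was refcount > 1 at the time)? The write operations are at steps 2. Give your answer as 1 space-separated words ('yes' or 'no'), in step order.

Op 1: fork(P0) -> P1. 2 ppages; refcounts: pp0:2 pp1:2
Op 2: write(P0, v1, 183). refcount(pp1)=2>1 -> COPY to pp2. 3 ppages; refcounts: pp0:2 pp1:1 pp2:1
Op 3: fork(P0) -> P2. 3 ppages; refcounts: pp0:3 pp1:1 pp2:2
Op 4: fork(P0) -> P3. 3 ppages; refcounts: pp0:4 pp1:1 pp2:3
Op 5: read(P0, v0) -> 20. No state change.
Op 6: read(P1, v1) -> 14. No state change.

yes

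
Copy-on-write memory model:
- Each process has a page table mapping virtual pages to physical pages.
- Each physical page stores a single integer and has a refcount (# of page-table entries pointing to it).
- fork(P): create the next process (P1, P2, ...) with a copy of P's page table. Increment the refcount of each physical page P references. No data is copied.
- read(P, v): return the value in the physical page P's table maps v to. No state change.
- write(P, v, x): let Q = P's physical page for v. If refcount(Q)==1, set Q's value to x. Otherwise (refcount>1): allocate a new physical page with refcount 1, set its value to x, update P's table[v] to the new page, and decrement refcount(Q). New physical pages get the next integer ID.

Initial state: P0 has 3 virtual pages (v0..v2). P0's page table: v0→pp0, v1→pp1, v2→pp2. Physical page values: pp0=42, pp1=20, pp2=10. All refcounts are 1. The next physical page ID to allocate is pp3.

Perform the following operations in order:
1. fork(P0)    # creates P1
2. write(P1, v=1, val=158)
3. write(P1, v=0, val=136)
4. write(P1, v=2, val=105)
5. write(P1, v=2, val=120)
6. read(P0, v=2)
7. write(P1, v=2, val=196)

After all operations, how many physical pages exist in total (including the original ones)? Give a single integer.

Op 1: fork(P0) -> P1. 3 ppages; refcounts: pp0:2 pp1:2 pp2:2
Op 2: write(P1, v1, 158). refcount(pp1)=2>1 -> COPY to pp3. 4 ppages; refcounts: pp0:2 pp1:1 pp2:2 pp3:1
Op 3: write(P1, v0, 136). refcount(pp0)=2>1 -> COPY to pp4. 5 ppages; refcounts: pp0:1 pp1:1 pp2:2 pp3:1 pp4:1
Op 4: write(P1, v2, 105). refcount(pp2)=2>1 -> COPY to pp5. 6 ppages; refcounts: pp0:1 pp1:1 pp2:1 pp3:1 pp4:1 pp5:1
Op 5: write(P1, v2, 120). refcount(pp5)=1 -> write in place. 6 ppages; refcounts: pp0:1 pp1:1 pp2:1 pp3:1 pp4:1 pp5:1
Op 6: read(P0, v2) -> 10. No state change.
Op 7: write(P1, v2, 196). refcount(pp5)=1 -> write in place. 6 ppages; refcounts: pp0:1 pp1:1 pp2:1 pp3:1 pp4:1 pp5:1

Answer: 6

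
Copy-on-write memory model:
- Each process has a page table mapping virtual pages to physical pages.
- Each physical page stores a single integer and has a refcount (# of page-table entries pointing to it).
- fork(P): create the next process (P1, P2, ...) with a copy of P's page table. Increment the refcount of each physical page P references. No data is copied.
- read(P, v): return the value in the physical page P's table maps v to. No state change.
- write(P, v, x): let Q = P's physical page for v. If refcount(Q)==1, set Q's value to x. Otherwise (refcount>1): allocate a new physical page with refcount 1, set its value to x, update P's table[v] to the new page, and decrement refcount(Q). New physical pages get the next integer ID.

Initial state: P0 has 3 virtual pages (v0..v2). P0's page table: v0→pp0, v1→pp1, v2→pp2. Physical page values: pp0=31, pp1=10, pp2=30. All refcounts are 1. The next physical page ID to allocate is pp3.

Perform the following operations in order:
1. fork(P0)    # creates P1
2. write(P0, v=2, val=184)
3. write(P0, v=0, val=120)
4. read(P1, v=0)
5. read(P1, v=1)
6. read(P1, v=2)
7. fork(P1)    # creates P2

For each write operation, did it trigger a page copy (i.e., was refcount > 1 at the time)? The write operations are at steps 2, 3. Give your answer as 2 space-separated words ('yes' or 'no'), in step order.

Op 1: fork(P0) -> P1. 3 ppages; refcounts: pp0:2 pp1:2 pp2:2
Op 2: write(P0, v2, 184). refcount(pp2)=2>1 -> COPY to pp3. 4 ppages; refcounts: pp0:2 pp1:2 pp2:1 pp3:1
Op 3: write(P0, v0, 120). refcount(pp0)=2>1 -> COPY to pp4. 5 ppages; refcounts: pp0:1 pp1:2 pp2:1 pp3:1 pp4:1
Op 4: read(P1, v0) -> 31. No state change.
Op 5: read(P1, v1) -> 10. No state change.
Op 6: read(P1, v2) -> 30. No state change.
Op 7: fork(P1) -> P2. 5 ppages; refcounts: pp0:2 pp1:3 pp2:2 pp3:1 pp4:1

yes yes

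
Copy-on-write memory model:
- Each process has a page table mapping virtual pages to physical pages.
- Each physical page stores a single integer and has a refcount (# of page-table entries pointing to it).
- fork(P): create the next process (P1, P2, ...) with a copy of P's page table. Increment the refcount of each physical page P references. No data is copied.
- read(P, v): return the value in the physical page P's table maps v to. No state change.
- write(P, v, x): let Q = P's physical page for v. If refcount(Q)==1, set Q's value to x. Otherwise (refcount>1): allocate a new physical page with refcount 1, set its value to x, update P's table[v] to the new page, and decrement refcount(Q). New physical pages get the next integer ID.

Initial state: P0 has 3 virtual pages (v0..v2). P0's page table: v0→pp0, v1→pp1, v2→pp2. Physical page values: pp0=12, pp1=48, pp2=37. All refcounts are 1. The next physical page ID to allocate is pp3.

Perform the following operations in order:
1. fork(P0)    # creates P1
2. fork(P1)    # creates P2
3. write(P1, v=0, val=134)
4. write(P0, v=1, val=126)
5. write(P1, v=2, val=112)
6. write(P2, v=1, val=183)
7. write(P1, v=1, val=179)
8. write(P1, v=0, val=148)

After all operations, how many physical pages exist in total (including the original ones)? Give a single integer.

Op 1: fork(P0) -> P1. 3 ppages; refcounts: pp0:2 pp1:2 pp2:2
Op 2: fork(P1) -> P2. 3 ppages; refcounts: pp0:3 pp1:3 pp2:3
Op 3: write(P1, v0, 134). refcount(pp0)=3>1 -> COPY to pp3. 4 ppages; refcounts: pp0:2 pp1:3 pp2:3 pp3:1
Op 4: write(P0, v1, 126). refcount(pp1)=3>1 -> COPY to pp4. 5 ppages; refcounts: pp0:2 pp1:2 pp2:3 pp3:1 pp4:1
Op 5: write(P1, v2, 112). refcount(pp2)=3>1 -> COPY to pp5. 6 ppages; refcounts: pp0:2 pp1:2 pp2:2 pp3:1 pp4:1 pp5:1
Op 6: write(P2, v1, 183). refcount(pp1)=2>1 -> COPY to pp6. 7 ppages; refcounts: pp0:2 pp1:1 pp2:2 pp3:1 pp4:1 pp5:1 pp6:1
Op 7: write(P1, v1, 179). refcount(pp1)=1 -> write in place. 7 ppages; refcounts: pp0:2 pp1:1 pp2:2 pp3:1 pp4:1 pp5:1 pp6:1
Op 8: write(P1, v0, 148). refcount(pp3)=1 -> write in place. 7 ppages; refcounts: pp0:2 pp1:1 pp2:2 pp3:1 pp4:1 pp5:1 pp6:1

Answer: 7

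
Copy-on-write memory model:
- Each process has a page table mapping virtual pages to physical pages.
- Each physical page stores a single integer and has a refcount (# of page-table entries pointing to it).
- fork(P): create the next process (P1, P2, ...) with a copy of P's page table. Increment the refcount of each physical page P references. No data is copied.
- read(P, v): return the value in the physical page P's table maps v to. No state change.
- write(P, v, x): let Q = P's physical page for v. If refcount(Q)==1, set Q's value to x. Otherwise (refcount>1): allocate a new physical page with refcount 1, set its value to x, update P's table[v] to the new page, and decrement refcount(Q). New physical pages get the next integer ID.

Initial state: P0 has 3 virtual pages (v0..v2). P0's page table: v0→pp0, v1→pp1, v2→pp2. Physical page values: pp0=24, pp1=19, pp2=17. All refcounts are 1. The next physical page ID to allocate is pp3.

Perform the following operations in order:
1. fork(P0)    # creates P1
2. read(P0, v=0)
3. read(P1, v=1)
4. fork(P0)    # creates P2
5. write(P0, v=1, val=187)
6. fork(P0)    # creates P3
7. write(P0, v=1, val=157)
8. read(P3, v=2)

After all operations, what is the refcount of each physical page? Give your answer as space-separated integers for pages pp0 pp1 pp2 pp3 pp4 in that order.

Answer: 4 2 4 1 1

Derivation:
Op 1: fork(P0) -> P1. 3 ppages; refcounts: pp0:2 pp1:2 pp2:2
Op 2: read(P0, v0) -> 24. No state change.
Op 3: read(P1, v1) -> 19. No state change.
Op 4: fork(P0) -> P2. 3 ppages; refcounts: pp0:3 pp1:3 pp2:3
Op 5: write(P0, v1, 187). refcount(pp1)=3>1 -> COPY to pp3. 4 ppages; refcounts: pp0:3 pp1:2 pp2:3 pp3:1
Op 6: fork(P0) -> P3. 4 ppages; refcounts: pp0:4 pp1:2 pp2:4 pp3:2
Op 7: write(P0, v1, 157). refcount(pp3)=2>1 -> COPY to pp4. 5 ppages; refcounts: pp0:4 pp1:2 pp2:4 pp3:1 pp4:1
Op 8: read(P3, v2) -> 17. No state change.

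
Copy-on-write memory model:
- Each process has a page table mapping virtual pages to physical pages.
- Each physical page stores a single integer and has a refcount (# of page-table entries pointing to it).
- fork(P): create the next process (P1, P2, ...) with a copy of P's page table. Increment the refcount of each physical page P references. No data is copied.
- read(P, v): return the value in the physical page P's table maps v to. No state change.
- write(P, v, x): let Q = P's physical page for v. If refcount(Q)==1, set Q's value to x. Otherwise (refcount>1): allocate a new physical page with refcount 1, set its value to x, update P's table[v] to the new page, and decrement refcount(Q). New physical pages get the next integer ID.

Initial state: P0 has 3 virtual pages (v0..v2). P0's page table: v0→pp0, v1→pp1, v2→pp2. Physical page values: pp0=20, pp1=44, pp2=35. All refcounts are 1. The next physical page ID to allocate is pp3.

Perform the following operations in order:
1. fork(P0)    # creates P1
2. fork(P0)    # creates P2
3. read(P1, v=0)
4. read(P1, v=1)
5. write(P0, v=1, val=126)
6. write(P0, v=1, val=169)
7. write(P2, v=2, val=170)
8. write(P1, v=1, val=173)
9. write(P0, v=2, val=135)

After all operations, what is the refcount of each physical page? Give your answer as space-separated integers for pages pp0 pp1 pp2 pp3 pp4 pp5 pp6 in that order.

Answer: 3 1 1 1 1 1 1

Derivation:
Op 1: fork(P0) -> P1. 3 ppages; refcounts: pp0:2 pp1:2 pp2:2
Op 2: fork(P0) -> P2. 3 ppages; refcounts: pp0:3 pp1:3 pp2:3
Op 3: read(P1, v0) -> 20. No state change.
Op 4: read(P1, v1) -> 44. No state change.
Op 5: write(P0, v1, 126). refcount(pp1)=3>1 -> COPY to pp3. 4 ppages; refcounts: pp0:3 pp1:2 pp2:3 pp3:1
Op 6: write(P0, v1, 169). refcount(pp3)=1 -> write in place. 4 ppages; refcounts: pp0:3 pp1:2 pp2:3 pp3:1
Op 7: write(P2, v2, 170). refcount(pp2)=3>1 -> COPY to pp4. 5 ppages; refcounts: pp0:3 pp1:2 pp2:2 pp3:1 pp4:1
Op 8: write(P1, v1, 173). refcount(pp1)=2>1 -> COPY to pp5. 6 ppages; refcounts: pp0:3 pp1:1 pp2:2 pp3:1 pp4:1 pp5:1
Op 9: write(P0, v2, 135). refcount(pp2)=2>1 -> COPY to pp6. 7 ppages; refcounts: pp0:3 pp1:1 pp2:1 pp3:1 pp4:1 pp5:1 pp6:1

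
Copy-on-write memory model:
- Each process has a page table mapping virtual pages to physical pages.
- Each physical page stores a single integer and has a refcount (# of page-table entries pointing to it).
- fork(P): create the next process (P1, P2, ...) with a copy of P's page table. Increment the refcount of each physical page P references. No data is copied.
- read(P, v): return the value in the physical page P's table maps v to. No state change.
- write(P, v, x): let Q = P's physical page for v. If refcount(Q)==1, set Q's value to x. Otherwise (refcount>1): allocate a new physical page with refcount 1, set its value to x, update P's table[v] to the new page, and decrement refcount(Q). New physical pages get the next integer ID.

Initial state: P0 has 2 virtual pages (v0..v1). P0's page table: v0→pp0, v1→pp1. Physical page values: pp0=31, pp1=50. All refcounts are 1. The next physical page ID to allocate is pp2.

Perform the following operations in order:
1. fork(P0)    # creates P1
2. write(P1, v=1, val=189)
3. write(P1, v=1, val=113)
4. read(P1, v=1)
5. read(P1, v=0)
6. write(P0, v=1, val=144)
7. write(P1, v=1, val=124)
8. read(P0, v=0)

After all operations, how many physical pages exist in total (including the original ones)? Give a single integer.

Answer: 3

Derivation:
Op 1: fork(P0) -> P1. 2 ppages; refcounts: pp0:2 pp1:2
Op 2: write(P1, v1, 189). refcount(pp1)=2>1 -> COPY to pp2. 3 ppages; refcounts: pp0:2 pp1:1 pp2:1
Op 3: write(P1, v1, 113). refcount(pp2)=1 -> write in place. 3 ppages; refcounts: pp0:2 pp1:1 pp2:1
Op 4: read(P1, v1) -> 113. No state change.
Op 5: read(P1, v0) -> 31. No state change.
Op 6: write(P0, v1, 144). refcount(pp1)=1 -> write in place. 3 ppages; refcounts: pp0:2 pp1:1 pp2:1
Op 7: write(P1, v1, 124). refcount(pp2)=1 -> write in place. 3 ppages; refcounts: pp0:2 pp1:1 pp2:1
Op 8: read(P0, v0) -> 31. No state change.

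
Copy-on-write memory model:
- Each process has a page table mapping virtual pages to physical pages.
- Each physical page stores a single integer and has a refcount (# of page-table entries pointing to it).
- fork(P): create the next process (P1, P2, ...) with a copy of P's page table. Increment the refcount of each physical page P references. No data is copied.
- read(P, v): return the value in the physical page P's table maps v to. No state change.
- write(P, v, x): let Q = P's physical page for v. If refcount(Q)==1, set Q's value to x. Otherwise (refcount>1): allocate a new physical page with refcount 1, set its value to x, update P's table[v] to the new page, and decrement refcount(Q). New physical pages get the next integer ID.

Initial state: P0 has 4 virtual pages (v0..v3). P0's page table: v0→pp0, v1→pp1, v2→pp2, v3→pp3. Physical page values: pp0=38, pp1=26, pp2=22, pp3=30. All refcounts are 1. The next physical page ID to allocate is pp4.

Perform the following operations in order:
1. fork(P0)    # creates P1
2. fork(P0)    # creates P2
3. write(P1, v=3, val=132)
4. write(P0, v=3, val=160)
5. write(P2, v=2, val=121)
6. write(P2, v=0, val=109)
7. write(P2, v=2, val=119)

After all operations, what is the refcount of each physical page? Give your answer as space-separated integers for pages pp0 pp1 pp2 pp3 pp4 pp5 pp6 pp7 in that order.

Op 1: fork(P0) -> P1. 4 ppages; refcounts: pp0:2 pp1:2 pp2:2 pp3:2
Op 2: fork(P0) -> P2. 4 ppages; refcounts: pp0:3 pp1:3 pp2:3 pp3:3
Op 3: write(P1, v3, 132). refcount(pp3)=3>1 -> COPY to pp4. 5 ppages; refcounts: pp0:3 pp1:3 pp2:3 pp3:2 pp4:1
Op 4: write(P0, v3, 160). refcount(pp3)=2>1 -> COPY to pp5. 6 ppages; refcounts: pp0:3 pp1:3 pp2:3 pp3:1 pp4:1 pp5:1
Op 5: write(P2, v2, 121). refcount(pp2)=3>1 -> COPY to pp6. 7 ppages; refcounts: pp0:3 pp1:3 pp2:2 pp3:1 pp4:1 pp5:1 pp6:1
Op 6: write(P2, v0, 109). refcount(pp0)=3>1 -> COPY to pp7. 8 ppages; refcounts: pp0:2 pp1:3 pp2:2 pp3:1 pp4:1 pp5:1 pp6:1 pp7:1
Op 7: write(P2, v2, 119). refcount(pp6)=1 -> write in place. 8 ppages; refcounts: pp0:2 pp1:3 pp2:2 pp3:1 pp4:1 pp5:1 pp6:1 pp7:1

Answer: 2 3 2 1 1 1 1 1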